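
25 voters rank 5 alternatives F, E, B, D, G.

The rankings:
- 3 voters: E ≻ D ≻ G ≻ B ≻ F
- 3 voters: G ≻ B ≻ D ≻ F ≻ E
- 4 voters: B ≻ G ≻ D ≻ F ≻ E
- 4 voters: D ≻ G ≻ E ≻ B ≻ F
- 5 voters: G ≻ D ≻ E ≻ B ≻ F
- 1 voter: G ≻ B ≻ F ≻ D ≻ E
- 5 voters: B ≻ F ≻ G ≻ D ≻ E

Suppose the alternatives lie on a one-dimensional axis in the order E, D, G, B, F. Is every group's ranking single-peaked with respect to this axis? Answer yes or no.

yes

Axis positions: E=1, D=2, G=3, B=4, F=5.
Group 1 (peak E at position 1): ranking walks positions 1-2-3-4-5, expanding outward from the peak — single-peaked.
Group 2 (peak G at position 3): ranking walks positions 3-4-2-5-1, expanding outward from the peak — single-peaked.
Group 3 (peak B at position 4): ranking walks positions 4-3-2-5-1, expanding outward from the peak — single-peaked.
Group 4 (peak D at position 2): ranking walks positions 2-3-1-4-5, expanding outward from the peak — single-peaked.
Group 5 (peak G at position 3): ranking walks positions 3-2-1-4-5, expanding outward from the peak — single-peaked.
Group 6 (peak G at position 3): ranking walks positions 3-4-5-2-1, expanding outward from the peak — single-peaked.
Group 7 (peak B at position 4): ranking walks positions 4-5-3-2-1, expanding outward from the peak — single-peaked.
Every ranking is single-peaked on this axis.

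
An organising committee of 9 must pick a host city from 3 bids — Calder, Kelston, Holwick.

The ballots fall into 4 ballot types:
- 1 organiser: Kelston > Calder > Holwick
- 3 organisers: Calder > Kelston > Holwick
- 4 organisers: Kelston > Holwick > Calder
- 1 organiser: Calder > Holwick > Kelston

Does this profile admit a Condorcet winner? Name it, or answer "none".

Kelston

Pairwise majorities:
Calder vs Kelston: Calder is ranked higher on 3+1 = 4 ballots, Kelston on 5. Kelston wins 5–4.
Calder vs Holwick: Calder preferred on 1+3+1 = 5 ballots; Calder wins 5–4.
Kelston vs Holwick: Kelston is ranked higher on 1+3+4 = 8 ballots, Holwick on 1. Kelston wins 8–1.
Kelston beats each of Calder, Holwick — Kelston is the Condorcet winner.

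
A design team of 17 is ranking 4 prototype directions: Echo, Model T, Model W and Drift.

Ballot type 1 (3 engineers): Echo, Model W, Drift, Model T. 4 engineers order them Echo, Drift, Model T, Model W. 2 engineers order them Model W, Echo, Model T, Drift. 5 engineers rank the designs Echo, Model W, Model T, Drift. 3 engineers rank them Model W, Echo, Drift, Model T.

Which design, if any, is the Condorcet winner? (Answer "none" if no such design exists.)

Echo

Check each pair by majority over 17 ballots:
Echo vs Model T: 3+4+2+5+3 = 17 for Echo, 0 for Model T — Echo by 17–0.
Echo vs Model W: Echo preferred on 3+4+5 = 12 ballots; Echo wins 12–5.
Echo vs Drift: 3+4+2+5+3 = 17 for Echo, 0 for Drift — Echo by 17–0.
Model T vs Model W: 4 for Model T, 13 for Model W — Model W by 13–4.
Model T vs Drift: Model T is ranked higher on 2+5 = 7 ballots, Drift on 10. Drift wins 10–7.
Model W vs Drift: 3+2+5+3 = 13 for Model W, 4 for Drift — Model W by 13–4.
Only Echo has no losses; Echo is the Condorcet winner.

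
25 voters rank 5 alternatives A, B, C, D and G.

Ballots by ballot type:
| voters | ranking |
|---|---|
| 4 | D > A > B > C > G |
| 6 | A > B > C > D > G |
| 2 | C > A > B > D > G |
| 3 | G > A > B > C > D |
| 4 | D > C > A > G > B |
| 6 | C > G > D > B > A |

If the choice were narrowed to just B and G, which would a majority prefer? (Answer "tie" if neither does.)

Ballots ranking B above G: 4 + 6 + 2 = 12.
Ballots ranking G above B: 25 − 12 = 13.
G wins the head-to-head 13–12.

G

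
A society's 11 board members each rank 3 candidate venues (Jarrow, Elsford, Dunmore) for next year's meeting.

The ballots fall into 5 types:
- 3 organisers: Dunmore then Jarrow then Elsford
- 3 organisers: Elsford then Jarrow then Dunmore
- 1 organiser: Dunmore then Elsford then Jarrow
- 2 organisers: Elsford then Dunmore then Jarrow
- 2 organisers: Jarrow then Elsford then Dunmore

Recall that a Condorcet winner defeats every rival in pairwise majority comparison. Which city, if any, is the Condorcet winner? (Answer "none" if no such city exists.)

Elsford

Check each pair by majority over 11 ballots:
Jarrow vs Elsford: Elsford, 6–5.
Jarrow vs Dunmore: Dunmore wins 6–5.
Elsford vs Dunmore: Elsford wins 7–4.
Elsford defeats every rival head-to-head and is the Condorcet winner.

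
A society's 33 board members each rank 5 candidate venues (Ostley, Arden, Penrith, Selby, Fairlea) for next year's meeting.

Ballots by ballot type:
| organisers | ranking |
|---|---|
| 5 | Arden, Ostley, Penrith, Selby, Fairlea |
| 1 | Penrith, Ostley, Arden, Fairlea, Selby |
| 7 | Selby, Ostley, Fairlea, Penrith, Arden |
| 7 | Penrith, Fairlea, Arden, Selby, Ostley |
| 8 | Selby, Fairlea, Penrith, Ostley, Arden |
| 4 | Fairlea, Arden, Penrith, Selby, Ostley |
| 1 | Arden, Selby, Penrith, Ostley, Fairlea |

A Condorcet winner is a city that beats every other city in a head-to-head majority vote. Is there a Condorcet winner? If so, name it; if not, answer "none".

none

Check each pair by majority over 33 ballots:
Ostley vs Arden: Ostley preferred on 1+7+8 = 16 ballots; Arden wins 17–16.
Ostley vs Penrith: 5+7 = 12 for Ostley, 21 for Penrith — Penrith by 21–12.
Ostley vs Selby: Ostley preferred on 5+1 = 6 ballots; Selby wins 27–6.
Ostley vs Fairlea: 5+1+7+1 = 14 for Ostley, 19 for Fairlea — Fairlea by 19–14.
Arden vs Penrith: Arden preferred on 5+4+1 = 10 ballots; Penrith wins 23–10.
Arden vs Selby: Arden is ranked higher on 5+1+7+4+1 = 18 ballots, Selby on 15. Arden wins 18–15.
Arden vs Fairlea: Arden preferred on 5+1+1 = 7 ballots; Fairlea wins 26–7.
Penrith vs Selby: 5+1+7+4 = 17 for Penrith, 16 for Selby — Penrith by 17–16.
Penrith vs Fairlea: Penrith is ranked higher on 5+1+7+1 = 14 ballots, Fairlea on 19. Fairlea wins 19–14.
Selby vs Fairlea: 5+7+8+1 = 21 for Selby, 12 for Fairlea — Selby by 21–12.
Each city drops at least one matchup (Ostley loses to Arden; Arden loses to Penrith; Penrith loses to Fairlea; Selby loses to Arden; Fairlea loses to Selby); the cycle Arden beats Selby beats Fairlea beats Arden rules out a Condorcet winner.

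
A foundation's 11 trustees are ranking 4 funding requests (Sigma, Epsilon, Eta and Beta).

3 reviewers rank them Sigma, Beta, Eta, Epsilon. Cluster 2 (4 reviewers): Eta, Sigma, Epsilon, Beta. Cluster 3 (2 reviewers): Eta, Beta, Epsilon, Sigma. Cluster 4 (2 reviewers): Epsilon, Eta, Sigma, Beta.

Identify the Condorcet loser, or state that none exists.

Pairwise majorities:
Sigma–Epsilon: Sigma 7–4.
Sigma vs Eta: Eta wins 8–3.
Sigma vs Beta: Sigma is ranked higher on 3+4+2 = 9 ballots, Beta on 2. Sigma wins 9–2.
Epsilon vs Eta: Epsilon preferred on 2 ballots; Eta wins 9–2.
Epsilon vs Beta: 6 to 5, Epsilon.
Eta–Beta: Eta 8–3.
Beta loses to every other project — it is the Condorcet loser.

Beta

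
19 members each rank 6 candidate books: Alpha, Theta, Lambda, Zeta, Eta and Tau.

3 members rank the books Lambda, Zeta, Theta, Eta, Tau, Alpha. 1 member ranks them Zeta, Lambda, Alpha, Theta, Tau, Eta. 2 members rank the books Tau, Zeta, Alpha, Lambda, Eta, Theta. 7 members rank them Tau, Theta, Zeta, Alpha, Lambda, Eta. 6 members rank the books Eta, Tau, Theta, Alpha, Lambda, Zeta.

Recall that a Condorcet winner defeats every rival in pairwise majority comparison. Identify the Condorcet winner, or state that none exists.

Tau

Check each pair by majority over 19 ballots:
Alpha vs Theta: 3 to 16, Theta.
Alpha vs Lambda: Alpha is ranked higher on 2+7+6 = 15 ballots, Lambda on 4. Alpha wins 15–4.
Alpha vs Zeta: Alpha preferred on 6 ballots; Zeta wins 13–6.
Alpha vs Eta: 1+2+7 = 10 for Alpha, 9 for Eta — Alpha by 10–9.
Alpha vs Tau: 1 for Alpha, 18 for Tau — Tau by 18–1.
Theta vs Lambda: Theta is ranked higher on 7+6 = 13 ballots, Lambda on 6. Theta wins 13–6.
Theta vs Zeta: 7+6 = 13 for Theta, 6 for Zeta — Theta by 13–6.
Theta vs Eta: 3+1+7 = 11 for Theta, 8 for Eta — Theta by 11–8.
Theta vs Tau: 4 to 15, Tau.
Lambda vs Zeta: Lambda preferred on 3+6 = 9 ballots; Zeta wins 10–9.
Lambda vs Eta: Lambda is ranked higher on 3+1+2+7 = 13 ballots, Eta on 6. Lambda wins 13–6.
Lambda vs Tau: 3+1 = 4 for Lambda, 15 for Tau — Tau by 15–4.
Zeta vs Eta: 13 to 6, Zeta.
Zeta vs Tau: Zeta preferred on 3+1 = 4 ballots; Tau wins 15–4.
Eta vs Tau: 9 to 10, Tau.
Tau defeats every rival head-to-head and is the Condorcet winner.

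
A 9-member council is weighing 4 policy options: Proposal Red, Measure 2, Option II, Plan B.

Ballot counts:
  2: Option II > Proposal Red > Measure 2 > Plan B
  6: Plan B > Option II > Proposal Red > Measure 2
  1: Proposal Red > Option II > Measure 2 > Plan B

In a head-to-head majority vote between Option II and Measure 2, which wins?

Ballots ranking Option II above Measure 2: 2 + 6 + 1 = 9.
Ballots ranking Measure 2 above Option II: 9 − 9 = 0.
Option II wins the head-to-head 9–0.

Option II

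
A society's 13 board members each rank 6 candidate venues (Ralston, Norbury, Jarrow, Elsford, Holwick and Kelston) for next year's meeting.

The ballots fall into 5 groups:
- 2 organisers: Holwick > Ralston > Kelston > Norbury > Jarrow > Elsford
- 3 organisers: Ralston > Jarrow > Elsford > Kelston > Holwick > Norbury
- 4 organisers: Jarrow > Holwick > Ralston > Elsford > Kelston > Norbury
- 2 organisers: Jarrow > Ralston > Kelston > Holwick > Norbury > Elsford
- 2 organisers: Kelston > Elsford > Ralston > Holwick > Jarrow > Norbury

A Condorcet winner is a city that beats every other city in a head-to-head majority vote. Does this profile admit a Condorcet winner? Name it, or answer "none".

Ralston

Pairwise majorities:
Ralston vs Norbury: Ralston, 13–0.
Ralston–Jarrow: Ralston 7–6.
Ralston–Elsford: Ralston 11–2.
Ralston vs Holwick: Ralston, 7–6.
Ralston vs Kelston: Ralston, 11–2.
Norbury–Jarrow: Jarrow 11–2.
Norbury vs Elsford: Elsford wins 9–4.
Norbury vs Holwick: Holwick wins 13–0.
Norbury vs Kelston: Kelston, 13–0.
Jarrow vs Elsford: Jarrow wins 11–2.
Jarrow–Holwick: Jarrow 9–4.
Jarrow vs Kelston: Jarrow wins 9–4.
Elsford vs Holwick: Holwick wins 8–5.
Elsford vs Kelston: Elsford, 7–6.
Holwick–Kelston: Kelston 7–6.
Only Ralston has no losses; Ralston is the Condorcet winner.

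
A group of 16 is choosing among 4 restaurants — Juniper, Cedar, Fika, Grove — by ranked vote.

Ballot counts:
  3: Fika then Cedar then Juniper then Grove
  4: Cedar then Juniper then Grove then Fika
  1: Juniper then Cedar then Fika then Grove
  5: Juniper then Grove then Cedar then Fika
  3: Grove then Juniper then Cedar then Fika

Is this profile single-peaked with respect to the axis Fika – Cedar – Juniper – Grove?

yes

Axis positions: Fika=1, Cedar=2, Juniper=3, Grove=4.
Group 1 (peak Fika at position 1): ranking walks positions 1-2-3-4, expanding outward from the peak — single-peaked.
Group 2 (peak Cedar at position 2): ranking walks positions 2-3-4-1, expanding outward from the peak — single-peaked.
Group 3 (peak Juniper at position 3): ranking walks positions 3-2-1-4, expanding outward from the peak — single-peaked.
Group 4 (peak Juniper at position 3): ranking walks positions 3-4-2-1, expanding outward from the peak — single-peaked.
Group 5 (peak Grove at position 4): ranking walks positions 4-3-2-1, expanding outward from the peak — single-peaked.
Every ranking is single-peaked on this axis.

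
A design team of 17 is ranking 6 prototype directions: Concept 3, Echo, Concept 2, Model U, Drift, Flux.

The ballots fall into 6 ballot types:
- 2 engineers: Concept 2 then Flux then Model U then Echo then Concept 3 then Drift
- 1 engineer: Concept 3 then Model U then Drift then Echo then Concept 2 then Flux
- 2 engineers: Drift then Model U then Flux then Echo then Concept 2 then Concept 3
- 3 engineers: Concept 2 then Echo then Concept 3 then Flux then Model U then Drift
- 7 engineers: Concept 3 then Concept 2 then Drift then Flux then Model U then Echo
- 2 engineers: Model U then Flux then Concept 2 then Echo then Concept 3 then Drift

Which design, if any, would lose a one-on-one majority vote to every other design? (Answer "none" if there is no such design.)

none

Pairwise majorities:
Concept 3 vs Echo: Concept 3 preferred on 1+7 = 8 ballots; Echo wins 9–8.
Concept 3 vs Concept 2: Concept 2 wins 9–8.
Concept 3 vs Model U: Concept 3, 11–6.
Concept 3 vs Drift: Concept 3 wins 15–2.
Concept 3 vs Flux: 11 to 6, Concept 3.
Echo vs Concept 2: 1+2 = 3 for Echo, 14 for Concept 2 — Concept 2 by 14–3.
Echo vs Model U: Echo is ranked higher on 3 ballots, Model U on 14. Model U wins 14–3.
Echo vs Drift: Drift, 10–7.
Echo vs Flux: Echo preferred on 1+3 = 4 ballots; Flux wins 13–4.
Concept 2 vs Model U: Concept 2 wins 12–5.
Concept 2–Drift: Concept 2 14–3.
Concept 2 vs Flux: Concept 2 preferred on 2+1+3+7 = 13 ballots; Concept 2 wins 13–4.
Model U vs Drift: 8 to 9, Drift.
Model U vs Flux: 1+2+2 = 5 for Model U, 12 for Flux — Flux by 12–5.
Drift vs Flux: 10 to 7, Drift.
Every design wins at least one matchup (Concept 3 beats Model U; Echo beats Concept 3; Concept 2 beats Concept 3; Model U beats Echo; Drift beats Echo; Flux beats Echo), so there is no Condorcet loser.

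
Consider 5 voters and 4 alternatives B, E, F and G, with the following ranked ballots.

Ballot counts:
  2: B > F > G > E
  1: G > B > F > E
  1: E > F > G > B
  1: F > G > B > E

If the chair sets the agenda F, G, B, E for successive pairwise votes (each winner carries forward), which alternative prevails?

B

Round 1: F vs G — 4–1, F advances.
Round 2: F vs B — 2–3, B advances.
Round 3: B vs E — 4–1, B advances.
B survives the agenda.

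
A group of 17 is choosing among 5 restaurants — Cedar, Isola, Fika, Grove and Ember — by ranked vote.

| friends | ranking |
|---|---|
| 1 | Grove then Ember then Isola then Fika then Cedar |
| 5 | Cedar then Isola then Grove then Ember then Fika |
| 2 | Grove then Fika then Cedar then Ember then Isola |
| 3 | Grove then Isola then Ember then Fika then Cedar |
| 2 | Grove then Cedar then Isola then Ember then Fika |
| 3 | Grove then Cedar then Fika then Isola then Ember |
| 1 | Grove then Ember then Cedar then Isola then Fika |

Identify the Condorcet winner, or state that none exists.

Grove

Check each pair by majority over 17 ballots:
Cedar vs Isola: Cedar is ranked higher on 5+2+2+3+1 = 13 ballots, Isola on 4. Cedar wins 13–4.
Cedar vs Fika: Cedar is ranked higher on 5+2+3+1 = 11 ballots, Fika on 6. Cedar wins 11–6.
Cedar vs Grove: 5 to 12, Grove.
Cedar vs Ember: Cedar, 12–5.
Isola vs Fika: 12 to 5, Isola.
Isola vs Grove: Grove, 12–5.
Isola vs Ember: Isola, 13–4.
Fika vs Grove: 0 to 17, Grove.
Fika vs Ember: Ember, 12–5.
Grove vs Ember: 17 for Grove, 0 for Ember — Grove by 17–0.
Only Grove has no losses; Grove is the Condorcet winner.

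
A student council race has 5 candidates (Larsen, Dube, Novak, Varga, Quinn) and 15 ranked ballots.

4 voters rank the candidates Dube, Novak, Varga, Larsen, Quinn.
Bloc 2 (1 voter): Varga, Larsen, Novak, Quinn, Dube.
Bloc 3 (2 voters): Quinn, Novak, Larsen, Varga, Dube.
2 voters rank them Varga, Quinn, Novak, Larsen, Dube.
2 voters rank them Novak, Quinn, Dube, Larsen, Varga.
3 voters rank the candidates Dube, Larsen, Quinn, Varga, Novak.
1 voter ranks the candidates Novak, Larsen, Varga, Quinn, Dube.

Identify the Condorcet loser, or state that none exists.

Pairwise majorities:
Larsen vs Dube: Dube, 9–6.
Larsen vs Novak: 1+3 = 4 for Larsen, 11 for Novak — Novak by 11–4.
Larsen vs Varga: Larsen is ranked higher on 2+2+3+1 = 8 ballots, Varga on 7. Larsen wins 8–7.
Larsen vs Quinn: 9 to 6, Larsen.
Dube vs Novak: Novak, 8–7.
Dube vs Varga: Dube preferred on 4+2+3 = 9 ballots; Dube wins 9–6.
Dube vs Quinn: Dube preferred on 4+3 = 7 ballots; Quinn wins 8–7.
Novak vs Varga: Novak, 9–6.
Novak vs Quinn: Novak, 8–7.
Varga vs Quinn: Varga wins 8–7.
No candidate is winless: Larsen beats Varga; Dube beats Larsen; Novak beats Larsen; Varga beats Quinn; Quinn beats Dube. There is no Condorcet loser.

none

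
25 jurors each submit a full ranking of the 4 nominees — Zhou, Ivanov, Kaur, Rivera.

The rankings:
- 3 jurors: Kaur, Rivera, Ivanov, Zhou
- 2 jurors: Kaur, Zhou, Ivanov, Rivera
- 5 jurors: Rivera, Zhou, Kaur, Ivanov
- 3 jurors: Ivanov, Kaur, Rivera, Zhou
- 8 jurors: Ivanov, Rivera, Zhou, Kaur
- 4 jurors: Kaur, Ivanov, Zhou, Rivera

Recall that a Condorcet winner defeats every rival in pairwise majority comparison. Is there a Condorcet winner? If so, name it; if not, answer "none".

none

Pairwise majorities:
Zhou vs Ivanov: Zhou is ranked higher on 2+5 = 7 ballots, Ivanov on 18. Ivanov wins 18–7.
Zhou vs Kaur: Zhou is ranked higher on 5+8 = 13 ballots, Kaur on 12. Zhou wins 13–12.
Zhou vs Rivera: Zhou preferred on 2+4 = 6 ballots; Rivera wins 19–6.
Ivanov vs Kaur: 3+8 = 11 for Ivanov, 14 for Kaur — Kaur by 14–11.
Ivanov vs Rivera: Ivanov is ranked higher on 2+3+8+4 = 17 ballots, Rivera on 8. Ivanov wins 17–8.
Kaur–Rivera: Rivera 13–12.
No nominee is unbeaten: Zhou loses to Ivanov; Ivanov loses to Kaur; Kaur loses to Zhou; Rivera loses to Ivanov. In particular Zhou → Kaur → Ivanov → Zhou is a majority cycle — no Condorcet winner exists.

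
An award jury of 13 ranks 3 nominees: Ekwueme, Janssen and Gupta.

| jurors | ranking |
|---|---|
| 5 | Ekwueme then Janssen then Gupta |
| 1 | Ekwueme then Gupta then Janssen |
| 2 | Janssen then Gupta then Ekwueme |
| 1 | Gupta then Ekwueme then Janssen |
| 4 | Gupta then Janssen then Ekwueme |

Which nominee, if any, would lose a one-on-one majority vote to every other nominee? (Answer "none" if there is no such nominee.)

Head-to-head results (13 jurors):
Ekwueme vs Janssen: Ekwueme is ranked higher on 5+1+1 = 7 ballots, Janssen on 6. Ekwueme wins 7–6.
Ekwueme vs Gupta: Gupta wins 7–6.
Janssen vs Gupta: Janssen is ranked higher on 5+2 = 7 ballots, Gupta on 6. Janssen wins 7–6.
Each nominee has at least one pairwise win (Ekwueme beats Janssen; Janssen beats Gupta; Gupta beats Ekwueme) — no Condorcet loser.

none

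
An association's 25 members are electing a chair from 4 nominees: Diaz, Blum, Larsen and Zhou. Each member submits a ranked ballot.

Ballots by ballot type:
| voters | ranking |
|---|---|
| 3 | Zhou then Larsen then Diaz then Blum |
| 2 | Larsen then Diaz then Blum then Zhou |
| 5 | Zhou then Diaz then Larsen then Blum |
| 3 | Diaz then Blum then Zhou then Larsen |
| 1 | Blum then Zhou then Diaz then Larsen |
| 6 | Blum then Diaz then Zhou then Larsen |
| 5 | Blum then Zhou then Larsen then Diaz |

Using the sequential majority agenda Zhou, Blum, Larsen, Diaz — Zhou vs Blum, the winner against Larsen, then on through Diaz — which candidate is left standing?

Round 1: Zhou vs Blum — 8–17, Blum advances.
Round 2: Blum vs Larsen — 15–10, Blum advances.
Round 3: Blum vs Diaz — 12–13, Diaz advances.
Diaz survives the agenda.

Diaz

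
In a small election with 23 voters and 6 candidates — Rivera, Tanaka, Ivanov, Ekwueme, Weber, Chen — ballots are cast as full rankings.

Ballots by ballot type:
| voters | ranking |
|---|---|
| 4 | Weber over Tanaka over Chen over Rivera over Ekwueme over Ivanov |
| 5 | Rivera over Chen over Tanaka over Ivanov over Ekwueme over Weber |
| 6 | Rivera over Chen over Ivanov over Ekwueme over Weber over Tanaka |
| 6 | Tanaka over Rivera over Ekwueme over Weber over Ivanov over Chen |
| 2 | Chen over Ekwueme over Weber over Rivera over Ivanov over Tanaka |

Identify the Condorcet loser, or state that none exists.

Pairwise majorities:
Rivera–Tanaka: Rivera 13–10.
Rivera vs Ivanov: 4+5+6+6+2 = 23 for Rivera, 0 for Ivanov — Rivera by 23–0.
Rivera vs Ekwueme: Rivera, 21–2.
Rivera vs Weber: Rivera preferred on 5+6+6 = 17 ballots; Rivera wins 17–6.
Rivera vs Chen: 5+6+6 = 17 for Rivera, 6 for Chen — Rivera by 17–6.
Tanaka vs Ivanov: Tanaka preferred on 4+5+6 = 15 ballots; Tanaka wins 15–8.
Tanaka vs Ekwueme: Tanaka, 15–8.
Tanaka vs Weber: Tanaka preferred on 5+6 = 11 ballots; Weber wins 12–11.
Tanaka–Chen: Chen 13–10.
Ivanov vs Ekwueme: Ekwueme wins 12–11.
Ivanov vs Weber: Weber wins 12–11.
Ivanov vs Chen: Chen, 17–6.
Ekwueme vs Weber: 5+6+6+2 = 19 for Ekwueme, 4 for Weber — Ekwueme by 19–4.
Ekwueme vs Chen: Chen, 17–6.
Weber vs Chen: Chen, 13–10.
Ivanov is beaten in every head-to-head and is the Condorcet loser.

Ivanov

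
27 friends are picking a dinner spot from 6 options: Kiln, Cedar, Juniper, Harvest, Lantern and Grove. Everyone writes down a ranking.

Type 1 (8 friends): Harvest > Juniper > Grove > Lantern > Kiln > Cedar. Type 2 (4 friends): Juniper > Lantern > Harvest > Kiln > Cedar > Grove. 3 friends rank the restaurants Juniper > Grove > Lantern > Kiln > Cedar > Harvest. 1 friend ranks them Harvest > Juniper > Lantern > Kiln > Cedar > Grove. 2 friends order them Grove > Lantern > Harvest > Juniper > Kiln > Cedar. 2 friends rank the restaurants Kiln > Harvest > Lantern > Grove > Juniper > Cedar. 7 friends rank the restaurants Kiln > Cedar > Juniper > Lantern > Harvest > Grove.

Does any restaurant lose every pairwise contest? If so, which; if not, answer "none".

Cedar

Pairwise majorities:
Kiln vs Cedar: 27 to 0, Kiln.
Kiln vs Juniper: 9 to 18, Juniper.
Kiln vs Harvest: Kiln preferred on 3+2+7 = 12 ballots; Harvest wins 15–12.
Kiln vs Lantern: Lantern, 18–9.
Kiln vs Grove: Kiln wins 14–13.
Cedar vs Juniper: Juniper, 20–7.
Cedar vs Harvest: Harvest wins 17–10.
Cedar vs Lantern: 7 to 20, Lantern.
Cedar vs Grove: Grove wins 15–12.
Juniper vs Harvest: 14 to 13, Juniper.
Juniper vs Lantern: 8+4+3+1+7 = 23 for Juniper, 4 for Lantern — Juniper by 23–4.
Juniper vs Grove: Juniper preferred on 8+4+3+1+7 = 23 ballots; Juniper wins 23–4.
Harvest vs Lantern: Lantern, 16–11.
Harvest vs Grove: 8+4+1+2+7 = 22 for Harvest, 5 for Grove — Harvest by 22–5.
Lantern vs Grove: Lantern, 14–13.
Only Cedar has no wins; Cedar is the Condorcet loser.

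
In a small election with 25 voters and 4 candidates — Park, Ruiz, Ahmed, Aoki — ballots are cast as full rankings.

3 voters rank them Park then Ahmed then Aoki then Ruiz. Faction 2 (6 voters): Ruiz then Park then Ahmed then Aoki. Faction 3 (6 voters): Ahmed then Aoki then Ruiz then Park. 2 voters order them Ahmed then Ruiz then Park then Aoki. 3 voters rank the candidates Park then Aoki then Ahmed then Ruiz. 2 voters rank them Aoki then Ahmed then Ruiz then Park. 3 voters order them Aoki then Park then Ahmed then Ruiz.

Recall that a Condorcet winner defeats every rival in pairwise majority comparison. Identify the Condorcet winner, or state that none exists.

Head-to-head results (25 voters):
Park–Ruiz: Ruiz 16–9.
Park vs Ahmed: Park, 15–10.
Park vs Aoki: Park wins 14–11.
Ruiz–Ahmed: Ahmed 19–6.
Ruiz vs Aoki: Aoki, 17–8.
Ahmed vs Aoki: Ahmed, 17–8.
No candidate is unbeaten: Park loses to Ruiz; Ruiz loses to Ahmed; Ahmed loses to Park; Aoki loses to Park. In particular Park beats Ahmed beats Ruiz beats Park is a majority cycle — no Condorcet winner exists.

none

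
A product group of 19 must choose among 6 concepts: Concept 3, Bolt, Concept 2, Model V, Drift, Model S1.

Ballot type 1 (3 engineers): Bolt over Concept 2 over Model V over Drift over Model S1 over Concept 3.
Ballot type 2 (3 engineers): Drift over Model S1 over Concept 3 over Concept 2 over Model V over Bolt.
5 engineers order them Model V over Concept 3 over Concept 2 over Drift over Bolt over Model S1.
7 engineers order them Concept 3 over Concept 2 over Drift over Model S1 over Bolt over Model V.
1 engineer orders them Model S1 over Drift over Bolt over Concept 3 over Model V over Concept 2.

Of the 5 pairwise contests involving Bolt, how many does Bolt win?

1

Bolt against each rival (19 engineers):
Bolt–Concept 3: Concept 3 15–4.
Bolt vs Concept 2: Concept 2, 15–4.
Bolt vs Model V: 11 to 8, Bolt.
Bolt vs Drift: 3 for Bolt, 16 for Drift — Drift by 16–3.
Bolt vs Model S1: Bolt preferred on 3+5 = 8 ballots; Model S1 wins 11–8.
Bolt beats Model V; loses to Concept 3, Concept 2, Drift, Model S1 — 1 pairwise win.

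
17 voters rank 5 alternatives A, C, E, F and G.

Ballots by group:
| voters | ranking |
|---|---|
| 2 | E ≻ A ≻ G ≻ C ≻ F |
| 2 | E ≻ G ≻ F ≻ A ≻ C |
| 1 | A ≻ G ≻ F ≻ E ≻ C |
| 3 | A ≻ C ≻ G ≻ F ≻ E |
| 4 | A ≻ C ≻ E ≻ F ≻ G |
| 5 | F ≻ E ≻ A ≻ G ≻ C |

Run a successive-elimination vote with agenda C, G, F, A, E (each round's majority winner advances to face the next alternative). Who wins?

E

Round 1: C vs G — 7–10, G advances.
Round 2: G vs F — 8–9, F advances.
Round 3: F vs A — 7–10, A advances.
Round 4: A vs E — 8–9, E advances.
E survives the agenda.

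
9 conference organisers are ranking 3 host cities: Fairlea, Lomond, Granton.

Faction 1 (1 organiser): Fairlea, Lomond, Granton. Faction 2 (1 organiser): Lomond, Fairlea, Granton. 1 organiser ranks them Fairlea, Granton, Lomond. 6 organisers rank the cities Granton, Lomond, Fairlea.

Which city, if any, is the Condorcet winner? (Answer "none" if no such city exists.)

Granton

Check each pair by majority over 9 ballots:
Fairlea vs Lomond: Fairlea is ranked higher on 1+1 = 2 ballots, Lomond on 7. Lomond wins 7–2.
Fairlea vs Granton: 3 to 6, Granton.
Lomond vs Granton: Lomond preferred on 1+1 = 2 ballots; Granton wins 7–2.
Granton wins every pairwise contest, so Granton is the Condorcet winner.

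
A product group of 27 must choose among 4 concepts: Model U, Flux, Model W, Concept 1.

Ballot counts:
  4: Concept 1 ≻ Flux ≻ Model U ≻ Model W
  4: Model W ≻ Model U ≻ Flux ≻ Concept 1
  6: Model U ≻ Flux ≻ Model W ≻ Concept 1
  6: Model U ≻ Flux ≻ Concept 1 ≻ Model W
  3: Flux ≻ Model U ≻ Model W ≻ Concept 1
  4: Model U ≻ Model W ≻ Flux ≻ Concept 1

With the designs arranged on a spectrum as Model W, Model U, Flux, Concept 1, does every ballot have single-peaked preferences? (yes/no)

yes

Axis positions: Model W=1, Model U=2, Flux=3, Concept 1=4.
Bloc 1 (peak Concept 1 at position 4): ranking walks positions 4-3-2-1, expanding outward from the peak — single-peaked.
Bloc 2 (peak Model W at position 1): ranking walks positions 1-2-3-4, expanding outward from the peak — single-peaked.
Bloc 3 (peak Model U at position 2): ranking walks positions 2-3-1-4, expanding outward from the peak — single-peaked.
Bloc 4 (peak Model U at position 2): ranking walks positions 2-3-4-1, expanding outward from the peak — single-peaked.
Bloc 5 (peak Flux at position 3): ranking walks positions 3-2-1-4, expanding outward from the peak — single-peaked.
Bloc 6 (peak Model U at position 2): ranking walks positions 2-1-3-4, expanding outward from the peak — single-peaked.
Every ranking is single-peaked on this axis.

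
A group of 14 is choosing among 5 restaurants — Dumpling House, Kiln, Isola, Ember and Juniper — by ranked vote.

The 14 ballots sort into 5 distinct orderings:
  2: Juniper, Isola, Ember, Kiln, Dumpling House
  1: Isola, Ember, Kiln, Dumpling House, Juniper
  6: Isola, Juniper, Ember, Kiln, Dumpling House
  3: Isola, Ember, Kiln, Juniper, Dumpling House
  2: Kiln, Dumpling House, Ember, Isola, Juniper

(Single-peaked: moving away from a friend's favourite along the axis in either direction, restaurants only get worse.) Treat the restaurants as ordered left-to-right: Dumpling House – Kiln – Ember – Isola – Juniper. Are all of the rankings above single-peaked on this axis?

yes

Axis positions: Dumpling House=1, Kiln=2, Ember=3, Isola=4, Juniper=5.
Bloc 1 (peak Juniper at position 5): ranking walks positions 5-4-3-2-1, expanding outward from the peak — single-peaked.
Bloc 2 (peak Isola at position 4): ranking walks positions 4-3-2-1-5, expanding outward from the peak — single-peaked.
Bloc 3 (peak Isola at position 4): ranking walks positions 4-5-3-2-1, expanding outward from the peak — single-peaked.
Bloc 4 (peak Isola at position 4): ranking walks positions 4-3-2-5-1, expanding outward from the peak — single-peaked.
Bloc 5 (peak Kiln at position 2): ranking walks positions 2-1-3-4-5, expanding outward from the peak — single-peaked.
Every ranking is single-peaked on this axis.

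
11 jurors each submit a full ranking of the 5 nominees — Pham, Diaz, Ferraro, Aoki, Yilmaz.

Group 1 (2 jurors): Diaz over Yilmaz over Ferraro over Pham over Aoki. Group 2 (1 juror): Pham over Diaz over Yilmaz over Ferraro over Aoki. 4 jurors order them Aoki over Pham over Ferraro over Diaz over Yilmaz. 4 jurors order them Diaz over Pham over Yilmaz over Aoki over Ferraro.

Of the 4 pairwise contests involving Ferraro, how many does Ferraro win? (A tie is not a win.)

Ferraro against each rival (11 jurors):
Ferraro vs Pham: Ferraro is ranked higher on 2 ballots, Pham on 9. Pham wins 9–2.
Ferraro vs Diaz: Ferraro is ranked higher on 4 ballots, Diaz on 7. Diaz wins 7–4.
Ferraro vs Aoki: Ferraro is ranked higher on 2+1 = 3 ballots, Aoki on 8. Aoki wins 8–3.
Ferraro vs Yilmaz: Yilmaz, 7–4.
Ferraro beats no one; loses to Pham, Diaz, Aoki, Yilmaz — 0 pairwise wins.

0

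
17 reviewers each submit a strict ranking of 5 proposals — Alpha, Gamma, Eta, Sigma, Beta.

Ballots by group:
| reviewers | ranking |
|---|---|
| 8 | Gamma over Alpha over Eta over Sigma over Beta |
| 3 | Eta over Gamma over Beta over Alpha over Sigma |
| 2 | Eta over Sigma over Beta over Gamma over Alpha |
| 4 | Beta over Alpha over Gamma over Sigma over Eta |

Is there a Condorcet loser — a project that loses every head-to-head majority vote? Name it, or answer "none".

none

Head-to-head results (17 reviewers):
Alpha vs Gamma: 4 to 13, Gamma.
Alpha vs Eta: 12 to 5, Alpha.
Alpha vs Sigma: 8+3+4 = 15 for Alpha, 2 for Sigma — Alpha by 15–2.
Alpha vs Beta: Beta, 9–8.
Gamma–Eta: Gamma 12–5.
Gamma vs Sigma: 15 to 2, Gamma.
Gamma vs Beta: 8+3 = 11 for Gamma, 6 for Beta — Gamma by 11–6.
Eta vs Sigma: Eta preferred on 8+3+2 = 13 ballots; Eta wins 13–4.
Eta vs Beta: Eta wins 13–4.
Sigma vs Beta: 10 to 7, Sigma.
Every project wins at least one matchup (Alpha beats Eta; Gamma beats Alpha; Eta beats Sigma; Sigma beats Beta; Beta beats Alpha), so there is no Condorcet loser.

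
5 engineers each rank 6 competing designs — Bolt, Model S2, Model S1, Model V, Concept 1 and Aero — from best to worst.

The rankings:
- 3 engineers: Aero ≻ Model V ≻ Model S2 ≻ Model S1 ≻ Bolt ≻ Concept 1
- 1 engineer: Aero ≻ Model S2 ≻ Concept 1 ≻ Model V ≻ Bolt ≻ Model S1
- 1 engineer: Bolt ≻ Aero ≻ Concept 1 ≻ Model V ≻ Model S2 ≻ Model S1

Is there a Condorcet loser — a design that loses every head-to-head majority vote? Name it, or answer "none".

Concept 1

Pairwise majorities:
Bolt vs Model S2: Bolt preferred on 1 ballot; Model S2 wins 4–1.
Bolt vs Model S1: Model S1 wins 3–2.
Bolt vs Model V: Bolt is ranked higher on 1 ballot, Model V on 4. Model V wins 4–1.
Bolt vs Concept 1: Bolt wins 4–1.
Bolt vs Aero: Aero wins 4–1.
Model S2 vs Model S1: Model S2 preferred on 3+1+1 = 5 ballots; Model S2 wins 5–0.
Model S2 vs Model V: Model S2 preferred on 1 ballot; Model V wins 4–1.
Model S2–Concept 1: Model S2 4–1.
Model S2–Aero: Aero 5–0.
Model S1 vs Model V: 0 to 5, Model V.
Model S1 vs Concept 1: 3 for Model S1, 2 for Concept 1 — Model S1 by 3–2.
Model S1 vs Aero: Model S1 preferred on 0 ballots; Aero wins 5–0.
Model V vs Concept 1: Model V is ranked higher on 3 ballots, Concept 1 on 2. Model V wins 3–2.
Model V–Aero: Aero 5–0.
Concept 1 vs Aero: Concept 1 preferred on 0 ballots; Aero wins 5–0.
Only Concept 1 has no wins; Concept 1 is the Condorcet loser.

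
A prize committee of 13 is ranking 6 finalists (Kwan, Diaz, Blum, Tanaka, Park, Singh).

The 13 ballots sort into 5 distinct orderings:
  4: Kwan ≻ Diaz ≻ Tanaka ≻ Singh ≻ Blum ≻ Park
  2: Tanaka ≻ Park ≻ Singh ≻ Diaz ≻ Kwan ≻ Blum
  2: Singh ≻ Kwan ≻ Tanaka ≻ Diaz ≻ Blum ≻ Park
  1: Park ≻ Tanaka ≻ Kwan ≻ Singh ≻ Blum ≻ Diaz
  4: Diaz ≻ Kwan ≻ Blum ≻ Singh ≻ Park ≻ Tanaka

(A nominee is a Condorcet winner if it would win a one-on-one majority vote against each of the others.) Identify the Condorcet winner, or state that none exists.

Kwan

Check each pair by majority over 13 ballots:
Kwan vs Diaz: Kwan wins 7–6.
Kwan vs Blum: Kwan, 13–0.
Kwan–Tanaka: Kwan 10–3.
Kwan–Park: Kwan 10–3.
Kwan vs Singh: Kwan, 9–4.
Diaz–Blum: Diaz 12–1.
Diaz vs Tanaka: Diaz wins 8–5.
Diaz vs Park: Diaz, 10–3.
Diaz–Singh: Diaz 8–5.
Blum vs Tanaka: Tanaka, 9–4.
Blum vs Park: Blum, 10–3.
Blum–Singh: Singh 9–4.
Tanaka vs Park: Tanaka wins 8–5.
Tanaka–Singh: Tanaka 7–6.
Park vs Singh: Singh, 10–3.
Kwan defeats every rival head-to-head and is the Condorcet winner.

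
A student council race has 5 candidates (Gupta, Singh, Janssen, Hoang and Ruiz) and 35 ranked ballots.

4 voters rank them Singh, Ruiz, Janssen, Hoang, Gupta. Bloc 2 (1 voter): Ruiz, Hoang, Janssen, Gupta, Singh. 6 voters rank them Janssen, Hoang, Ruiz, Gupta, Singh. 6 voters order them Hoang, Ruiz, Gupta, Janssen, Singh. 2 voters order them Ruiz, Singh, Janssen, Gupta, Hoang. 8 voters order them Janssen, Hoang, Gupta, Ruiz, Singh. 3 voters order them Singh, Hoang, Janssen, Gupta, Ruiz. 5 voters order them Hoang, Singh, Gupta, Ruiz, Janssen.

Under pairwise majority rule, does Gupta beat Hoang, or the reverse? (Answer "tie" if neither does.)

Hoang

Ballots ranking Gupta above Hoang: 2.
Ballots ranking Hoang above Gupta: 35 − 2 = 33.
Hoang wins the head-to-head 33–2.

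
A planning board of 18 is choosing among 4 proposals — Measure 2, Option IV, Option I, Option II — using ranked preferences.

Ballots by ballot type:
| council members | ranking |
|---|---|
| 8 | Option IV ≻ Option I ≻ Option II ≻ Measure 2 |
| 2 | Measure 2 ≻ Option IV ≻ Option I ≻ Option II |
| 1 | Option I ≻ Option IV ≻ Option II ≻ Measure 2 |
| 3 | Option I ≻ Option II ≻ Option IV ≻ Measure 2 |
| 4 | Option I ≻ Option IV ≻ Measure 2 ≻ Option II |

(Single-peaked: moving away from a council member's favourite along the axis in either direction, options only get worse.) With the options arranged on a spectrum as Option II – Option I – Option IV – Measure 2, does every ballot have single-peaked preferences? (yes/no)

Axis positions: Option II=1, Option I=2, Option IV=3, Measure 2=4.
Ballot type 1 (peak Option IV at position 3): ranking walks positions 3-2-1-4, expanding outward from the peak — single-peaked.
Ballot type 2 (peak Measure 2 at position 4): ranking walks positions 4-3-2-1, expanding outward from the peak — single-peaked.
Ballot type 3 (peak Option I at position 2): ranking walks positions 2-3-1-4, expanding outward from the peak — single-peaked.
Ballot type 4 (peak Option I at position 2): ranking walks positions 2-1-3-4, expanding outward from the peak — single-peaked.
Ballot type 5 (peak Option I at position 2): ranking walks positions 2-3-4-1, expanding outward from the peak — single-peaked.
Every ranking is single-peaked on this axis.

yes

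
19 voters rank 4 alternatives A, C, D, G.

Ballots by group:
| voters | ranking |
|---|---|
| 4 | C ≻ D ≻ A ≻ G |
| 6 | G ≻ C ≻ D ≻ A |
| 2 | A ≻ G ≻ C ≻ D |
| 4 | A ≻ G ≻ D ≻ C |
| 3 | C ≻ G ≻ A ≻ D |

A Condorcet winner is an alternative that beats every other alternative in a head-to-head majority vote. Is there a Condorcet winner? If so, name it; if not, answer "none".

none

Head-to-head results (19 voters):
A vs C: C wins 13–6.
A–D: D 10–9.
A vs G: A wins 10–9.
C vs D: 4+6+2+3 = 15 for C, 4 for D — C by 15–4.
C vs G: C preferred on 4+3 = 7 ballots; G wins 12–7.
D vs G: 4 to 15, G.
Every alternative loses at least once (A loses to C; C loses to G; D loses to C; G loses to A). The majority relation contains the cycle A → G → C → A, so there is no Condorcet winner.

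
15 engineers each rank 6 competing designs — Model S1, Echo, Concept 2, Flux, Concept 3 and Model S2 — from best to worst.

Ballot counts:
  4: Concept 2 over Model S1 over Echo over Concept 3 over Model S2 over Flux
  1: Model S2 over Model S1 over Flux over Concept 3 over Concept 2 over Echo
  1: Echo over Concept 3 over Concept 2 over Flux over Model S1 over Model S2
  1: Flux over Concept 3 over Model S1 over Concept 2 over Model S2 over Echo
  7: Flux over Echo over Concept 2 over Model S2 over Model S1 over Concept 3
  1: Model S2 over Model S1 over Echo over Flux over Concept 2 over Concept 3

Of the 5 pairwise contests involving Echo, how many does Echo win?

Echo against each rival (15 engineers):
Echo vs Model S1: Echo wins 8–7.
Echo–Concept 2: Echo 9–6.
Echo vs Flux: Echo preferred on 4+1+1 = 6 ballots; Flux wins 9–6.
Echo vs Concept 3: Echo is ranked higher on 4+1+7+1 = 13 ballots, Concept 3 on 2. Echo wins 13–2.
Echo vs Model S2: Echo wins 12–3.
Echo beats Model S1, Concept 2, Concept 3, Model S2; loses to Flux — 4 pairwise wins.

4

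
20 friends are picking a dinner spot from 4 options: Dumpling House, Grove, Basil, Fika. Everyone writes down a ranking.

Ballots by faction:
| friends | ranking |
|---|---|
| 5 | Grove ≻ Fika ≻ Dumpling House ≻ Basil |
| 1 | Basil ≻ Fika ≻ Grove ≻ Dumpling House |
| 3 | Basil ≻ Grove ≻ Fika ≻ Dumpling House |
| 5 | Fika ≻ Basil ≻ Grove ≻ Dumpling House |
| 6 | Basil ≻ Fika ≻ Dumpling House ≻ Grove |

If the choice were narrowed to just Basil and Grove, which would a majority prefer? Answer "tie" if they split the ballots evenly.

Basil

Ballots ranking Basil above Grove: 1 + 3 + 5 + 6 = 15.
Ballots ranking Grove above Basil: 20 − 15 = 5.
Basil wins the head-to-head 15–5.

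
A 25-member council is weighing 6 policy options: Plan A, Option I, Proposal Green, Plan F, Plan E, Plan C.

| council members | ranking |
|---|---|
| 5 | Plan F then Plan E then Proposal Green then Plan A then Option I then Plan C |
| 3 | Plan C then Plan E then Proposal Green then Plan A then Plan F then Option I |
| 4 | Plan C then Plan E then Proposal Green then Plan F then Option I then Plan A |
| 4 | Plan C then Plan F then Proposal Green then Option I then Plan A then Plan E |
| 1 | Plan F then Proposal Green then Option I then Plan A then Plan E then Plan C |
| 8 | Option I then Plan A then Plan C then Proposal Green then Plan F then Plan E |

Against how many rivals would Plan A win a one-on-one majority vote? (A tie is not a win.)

Plan A against each rival (25 council members):
Plan A vs Option I: 8 to 17, Option I.
Plan A vs Proposal Green: Proposal Green, 17–8.
Plan A vs Plan F: 3+8 = 11 for Plan A, 14 for Plan F — Plan F by 14–11.
Plan A vs Plan E: 13 to 12, Plan A.
Plan A vs Plan C: Plan A, 14–11.
Plan A beats Plan E, Plan C; loses to Option I, Proposal Green, Plan F — 2 pairwise wins.

2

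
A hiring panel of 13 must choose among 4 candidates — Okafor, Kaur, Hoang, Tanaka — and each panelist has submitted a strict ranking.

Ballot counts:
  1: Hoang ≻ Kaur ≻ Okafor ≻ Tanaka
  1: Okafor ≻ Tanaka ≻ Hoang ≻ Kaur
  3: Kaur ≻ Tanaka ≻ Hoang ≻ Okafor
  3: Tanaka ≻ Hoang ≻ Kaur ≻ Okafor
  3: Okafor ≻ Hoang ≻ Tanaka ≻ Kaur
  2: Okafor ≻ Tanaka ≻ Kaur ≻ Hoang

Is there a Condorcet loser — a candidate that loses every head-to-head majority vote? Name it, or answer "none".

none

Head-to-head results (13 committee members):
Okafor–Kaur: Kaur 7–6.
Okafor vs Hoang: Hoang wins 7–6.
Okafor vs Tanaka: 7 to 6, Okafor.
Kaur vs Hoang: Hoang wins 8–5.
Kaur vs Tanaka: Kaur is ranked higher on 1+3 = 4 ballots, Tanaka on 9. Tanaka wins 9–4.
Hoang–Tanaka: Tanaka 9–4.
Every candidate wins at least one matchup (Okafor beats Tanaka; Kaur beats Okafor; Hoang beats Okafor; Tanaka beats Kaur), so there is no Condorcet loser.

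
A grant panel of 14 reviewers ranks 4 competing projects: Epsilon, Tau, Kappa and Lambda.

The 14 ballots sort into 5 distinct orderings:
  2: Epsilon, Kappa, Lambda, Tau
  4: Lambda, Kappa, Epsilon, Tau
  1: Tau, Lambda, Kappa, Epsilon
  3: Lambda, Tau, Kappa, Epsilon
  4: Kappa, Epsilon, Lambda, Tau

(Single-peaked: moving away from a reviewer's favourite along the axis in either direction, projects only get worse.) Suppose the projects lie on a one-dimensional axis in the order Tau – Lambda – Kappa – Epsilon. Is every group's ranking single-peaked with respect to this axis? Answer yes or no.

Axis positions: Tau=1, Lambda=2, Kappa=3, Epsilon=4.
Group 1 (peak Epsilon at position 4): ranking walks positions 4-3-2-1, expanding outward from the peak — single-peaked.
Group 2 (peak Lambda at position 2): ranking walks positions 2-3-4-1, expanding outward from the peak — single-peaked.
Group 3 (peak Tau at position 1): ranking walks positions 1-2-3-4, expanding outward from the peak — single-peaked.
Group 4 (peak Lambda at position 2): ranking walks positions 2-1-3-4, expanding outward from the peak — single-peaked.
Group 5 (peak Kappa at position 3): ranking walks positions 3-4-2-1, expanding outward from the peak — single-peaked.
Every ranking is single-peaked on this axis.

yes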